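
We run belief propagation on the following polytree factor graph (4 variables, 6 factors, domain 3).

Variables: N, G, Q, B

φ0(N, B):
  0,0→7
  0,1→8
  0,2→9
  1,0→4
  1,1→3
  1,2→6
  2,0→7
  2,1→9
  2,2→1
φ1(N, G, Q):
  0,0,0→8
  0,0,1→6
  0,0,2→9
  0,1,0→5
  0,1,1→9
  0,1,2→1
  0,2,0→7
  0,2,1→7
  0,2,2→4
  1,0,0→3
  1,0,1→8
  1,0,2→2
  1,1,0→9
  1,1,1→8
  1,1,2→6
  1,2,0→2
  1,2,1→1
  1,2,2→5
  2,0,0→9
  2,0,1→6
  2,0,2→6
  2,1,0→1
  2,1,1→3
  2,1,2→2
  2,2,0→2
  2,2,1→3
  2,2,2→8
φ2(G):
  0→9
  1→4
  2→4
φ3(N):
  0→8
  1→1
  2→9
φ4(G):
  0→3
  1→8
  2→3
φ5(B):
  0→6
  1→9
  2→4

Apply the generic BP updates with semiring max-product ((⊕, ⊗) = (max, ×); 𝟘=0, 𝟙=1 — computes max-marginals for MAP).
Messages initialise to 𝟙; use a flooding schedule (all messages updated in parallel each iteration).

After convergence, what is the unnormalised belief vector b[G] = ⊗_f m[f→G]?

b[G] = [177147, 165888, 69984]

init: all messages = 𝟙 over 3 values
r1 m[φ0→N] = [9, 6, 9]
r1 m[φ0→B] = [7, 9, 9]
r1 m[φ1→N] = [9, 9, 9]
r1 m[φ1→G] = [9, 9, 8]
r1 m[φ1→Q] = [9, 9, 9]
r1 m[φ2→G] = [9, 4, 4]
r1 m[φ3→N] = [8, 1, 9]
r1 m[φ4→G] = [3, 8, 3]
r1 m[φ5→B] = [6, 9, 4]
r1 m[N→φ0] = [1, 1, 1]
r1 m[N→φ1] = [1, 1, 1]
r1 m[N→φ3] = [1, 1, 1]
r1 m[G→φ1] = [1, 1, 1]
r1 m[G→φ2] = [1, 1, 1]
r1 m[G→φ4] = [1, 1, 1]
r1 m[Q→φ1] = [1, 1, 1]
r1 m[B→φ0] = [1, 1, 1]
r1 m[B→φ5] = [1, 1, 1]
r2 m[φ0→N] = [9, 6, 9]
r2 m[φ0→B] = [7, 9, 9]
r2 m[φ1→N] = [9, 9, 9]
r2 m[φ1→G] = [9, 9, 8]
r2 m[φ1→Q] = [9, 9, 9]
r2 m[φ2→G] = [9, 4, 4]
r2 m[φ3→N] = [8, 1, 9]
r2 m[φ4→G] = [3, 8, 3]
r2 m[φ5→B] = [6, 9, 4]
r2 m[N→φ0] = [72, 9, 81]
r2 m[N→φ1] = [72, 6, 81]
r2 m[N→φ3] = [81, 54, 81]
r2 m[G→φ1] = [27, 32, 12]
r2 m[G→φ2] = [27, 72, 24]
r2 m[G→φ4] = [81, 36, 32]
r2 m[Q→φ1] = [1, 1, 1]
r2 m[B→φ0] = [6, 9, 4]
r2 m[B→φ5] = [7, 9, 9]
r3 m[φ0→N] = [72, 27, 81]
r3 m[φ0→B] = [567, 729, 648]
r3 m[φ1→N] = [288, 288, 243]
r3 m[φ1→G] = [729, 648, 648]
r3 m[φ1→Q] = [19683, 20736, 17496]
r3 m[φ2→G] = [9, 4, 4]
r3 m[φ3→N] = [8, 1, 9]
r3 m[φ4→G] = [3, 8, 3]
r3 m[φ5→B] = [6, 9, 4]
r3 m[N→φ0] = [72, 9, 81]
r3 m[N→φ1] = [72, 6, 81]
r3 m[N→φ3] = [81, 54, 81]
r3 m[G→φ1] = [27, 32, 12]
r3 m[G→φ2] = [27, 72, 24]
r3 m[G→φ4] = [81, 36, 32]
r3 m[Q→φ1] = [1, 1, 1]
r3 m[B→φ0] = [6, 9, 4]
r3 m[B→φ5] = [7, 9, 9]
r4 m[φ0→N] = [72, 27, 81]
r4 m[φ0→B] = [567, 729, 648]
r4 m[φ1→N] = [288, 288, 243]
r4 m[φ1→G] = [729, 648, 648]
r4 m[φ1→Q] = [19683, 20736, 17496]
r4 m[φ2→G] = [9, 4, 4]
r4 m[φ3→N] = [8, 1, 9]
r4 m[φ4→G] = [3, 8, 3]
r4 m[φ5→B] = [6, 9, 4]
r4 m[N→φ0] = [2304, 288, 2187]
r4 m[N→φ1] = [576, 27, 729]
r4 m[N→φ3] = [20736, 7776, 19683]
r4 m[G→φ1] = [27, 32, 12]
r4 m[G→φ2] = [2187, 5184, 1944]
r4 m[G→φ4] = [6561, 2592, 2592]
r4 m[Q→φ1] = [1, 1, 1]
r4 m[B→φ0] = [6, 9, 4]
r4 m[B→φ5] = [567, 729, 648]
r5 m[φ0→N] = [72, 27, 81]
r5 m[φ0→B] = [16128, 19683, 20736]
r5 m[φ1→N] = [288, 288, 243]
r5 m[φ1→G] = [6561, 5184, 5832]
r5 m[φ1→Q] = [177147, 165888, 139968]
r5 m[φ2→G] = [9, 4, 4]
r5 m[φ3→N] = [8, 1, 9]
r5 m[φ4→G] = [3, 8, 3]
r5 m[φ5→B] = [6, 9, 4]
r5 m[N→φ0] = [2304, 288, 2187]
r5 m[N→φ1] = [576, 27, 729]
r5 m[N→φ3] = [20736, 7776, 19683]
r5 m[G→φ1] = [27, 32, 12]
r5 m[G→φ2] = [2187, 5184, 1944]
r5 m[G→φ4] = [6561, 2592, 2592]
r5 m[Q→φ1] = [1, 1, 1]
r5 m[B→φ0] = [6, 9, 4]
r5 m[B→φ5] = [567, 729, 648]
r6 m[φ0→N] = [72, 27, 81]
r6 m[φ0→B] = [16128, 19683, 20736]
r6 m[φ1→N] = [288, 288, 243]
r6 m[φ1→G] = [6561, 5184, 5832]
r6 m[φ1→Q] = [177147, 165888, 139968]
r6 m[φ2→G] = [9, 4, 4]
r6 m[φ3→N] = [8, 1, 9]
r6 m[φ4→G] = [3, 8, 3]
r6 m[φ5→B] = [6, 9, 4]
r6 m[N→φ0] = [2304, 288, 2187]
r6 m[N→φ1] = [576, 27, 729]
r6 m[N→φ3] = [20736, 7776, 19683]
r6 m[G→φ1] = [27, 32, 12]
r6 m[G→φ2] = [19683, 41472, 17496]
r6 m[G→φ4] = [59049, 20736, 23328]
r6 m[Q→φ1] = [1, 1, 1]
r6 m[B→φ0] = [6, 9, 4]
r6 m[B→φ5] = [16128, 19683, 20736]
r7 m[φ0→N] = [72, 27, 81]
r7 m[φ0→B] = [16128, 19683, 20736]
r7 m[φ1→N] = [288, 288, 243]
r7 m[φ1→G] = [6561, 5184, 5832]
r7 m[φ1→Q] = [177147, 165888, 139968]
r7 m[φ2→G] = [9, 4, 4]
r7 m[φ3→N] = [8, 1, 9]
r7 m[φ4→G] = [3, 8, 3]
r7 m[φ5→B] = [6, 9, 4]
r7 m[N→φ0] = [2304, 288, 2187]
r7 m[N→φ1] = [576, 27, 729]
r7 m[N→φ3] = [20736, 7776, 19683]
r7 m[G→φ1] = [27, 32, 12]
r7 m[G→φ2] = [19683, 41472, 17496]
r7 m[G→φ4] = [59049, 20736, 23328]
r7 m[Q→φ1] = [1, 1, 1]
r7 m[B→φ0] = [6, 9, 4]
r7 m[B→φ5] = [16128, 19683, 20736]
fixed point reached at round 7
b[G] = ⊗ incoming = [177147, 165888, 69984]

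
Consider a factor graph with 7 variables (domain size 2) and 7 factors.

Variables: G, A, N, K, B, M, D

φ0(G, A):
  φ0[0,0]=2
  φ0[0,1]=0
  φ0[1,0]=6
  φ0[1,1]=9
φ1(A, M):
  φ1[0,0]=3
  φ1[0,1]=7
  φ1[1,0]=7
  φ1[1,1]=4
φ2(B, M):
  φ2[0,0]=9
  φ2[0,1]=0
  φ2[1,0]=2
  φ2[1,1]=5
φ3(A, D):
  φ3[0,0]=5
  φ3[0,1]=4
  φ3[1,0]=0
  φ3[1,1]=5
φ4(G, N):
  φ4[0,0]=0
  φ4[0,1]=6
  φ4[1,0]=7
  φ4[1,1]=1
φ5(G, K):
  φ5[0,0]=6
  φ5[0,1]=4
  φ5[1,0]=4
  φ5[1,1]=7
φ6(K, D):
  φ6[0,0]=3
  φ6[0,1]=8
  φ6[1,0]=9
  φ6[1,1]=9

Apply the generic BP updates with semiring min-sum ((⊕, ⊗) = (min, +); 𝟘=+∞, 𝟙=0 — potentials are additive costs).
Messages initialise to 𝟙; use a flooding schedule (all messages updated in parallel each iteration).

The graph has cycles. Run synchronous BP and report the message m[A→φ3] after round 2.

init: all messages = 𝟙 over 2 values
r1 m[φ0→G] = [0, 6]
r1 m[φ0→A] = [2, 0]
r1 m[φ1→A] = [3, 4]
r1 m[φ1→M] = [3, 4]
r1 m[φ2→B] = [0, 2]
r1 m[φ2→M] = [2, 0]
r1 m[φ3→A] = [4, 0]
r1 m[φ3→D] = [0, 4]
r1 m[φ4→G] = [0, 1]
r1 m[φ4→N] = [0, 1]
r1 m[φ5→G] = [4, 4]
r1 m[φ5→K] = [4, 4]
r1 m[φ6→K] = [3, 9]
r1 m[φ6→D] = [3, 8]
r1 m[G→φ0] = [0, 0]
r1 m[G→φ4] = [0, 0]
r1 m[G→φ5] = [0, 0]
r1 m[A→φ0] = [0, 0]
r1 m[A→φ1] = [0, 0]
r1 m[A→φ3] = [0, 0]
r1 m[N→φ4] = [0, 0]
r1 m[K→φ5] = [0, 0]
r1 m[K→φ6] = [0, 0]
r1 m[B→φ2] = [0, 0]
r1 m[M→φ1] = [0, 0]
r1 m[M→φ2] = [0, 0]
r1 m[D→φ3] = [0, 0]
r1 m[D→φ6] = [0, 0]
r2 m[φ0→G] = [0, 6]
r2 m[φ0→A] = [2, 0]
r2 m[φ1→A] = [3, 4]
r2 m[φ1→M] = [3, 4]
r2 m[φ2→B] = [0, 2]
r2 m[φ2→M] = [2, 0]
r2 m[φ3→A] = [4, 0]
r2 m[φ3→D] = [0, 4]
r2 m[φ4→G] = [0, 1]
r2 m[φ4→N] = [0, 1]
r2 m[φ5→G] = [4, 4]
r2 m[φ5→K] = [4, 4]
r2 m[φ6→K] = [3, 9]
r2 m[φ6→D] = [3, 8]
r2 m[G→φ0] = [4, 5]
r2 m[G→φ4] = [4, 10]
r2 m[G→φ5] = [0, 7]
r2 m[A→φ0] = [7, 4]
r2 m[A→φ1] = [6, 0]
r2 m[A→φ3] = [5, 4]
r2 m[N→φ4] = [0, 0]
r2 m[K→φ5] = [3, 9]
r2 m[K→φ6] = [4, 4]
r2 m[B→φ2] = [0, 0]
r2 m[M→φ1] = [2, 0]
r2 m[M→φ2] = [3, 4]
r2 m[D→φ3] = [3, 8]
r2 m[D→φ6] = [0, 4]

message @ round 2 = [5, 4]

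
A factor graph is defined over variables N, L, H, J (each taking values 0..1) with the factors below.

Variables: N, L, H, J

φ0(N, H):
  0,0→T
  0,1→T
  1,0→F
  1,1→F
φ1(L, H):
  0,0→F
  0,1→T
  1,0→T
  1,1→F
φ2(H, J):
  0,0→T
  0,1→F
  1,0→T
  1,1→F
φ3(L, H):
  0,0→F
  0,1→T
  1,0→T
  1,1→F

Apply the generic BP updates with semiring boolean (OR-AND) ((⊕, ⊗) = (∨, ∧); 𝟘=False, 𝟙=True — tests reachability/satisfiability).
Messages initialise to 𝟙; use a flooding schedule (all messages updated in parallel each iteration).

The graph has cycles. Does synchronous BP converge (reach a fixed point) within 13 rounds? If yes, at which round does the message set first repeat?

init: all messages = 𝟙 over 2 values
r1 m[φ0→N] = [T, F]
r1 m[φ0→H] = [T, T]
r1 m[φ1→L] = [T, T]
r1 m[φ1→H] = [T, T]
r1 m[φ2→H] = [T, T]
r1 m[φ2→J] = [T, F]
r1 m[φ3→L] = [T, T]
r1 m[φ3→H] = [T, T]
r1 m[N→φ0] = [T, T]
r1 m[L→φ1] = [T, T]
r1 m[L→φ3] = [T, T]
r1 m[H→φ0] = [T, T]
r1 m[H→φ1] = [T, T]
r1 m[H→φ2] = [T, T]
r1 m[H→φ3] = [T, T]
r1 m[J→φ2] = [T, T]
r2 m[φ0→N] = [T, F]
r2 m[φ0→H] = [T, T]
r2 m[φ1→L] = [T, T]
r2 m[φ1→H] = [T, T]
r2 m[φ2→H] = [T, T]
r2 m[φ2→J] = [T, F]
r2 m[φ3→L] = [T, T]
r2 m[φ3→H] = [T, T]
r2 m[N→φ0] = [T, T]
r2 m[L→φ1] = [T, T]
r2 m[L→φ3] = [T, T]
r2 m[H→φ0] = [T, T]
r2 m[H→φ1] = [T, T]
r2 m[H→φ2] = [T, T]
r2 m[H→φ3] = [T, T]
r2 m[J→φ2] = [T, T]
fixed point reached at round 2
messages reach a fixed point at round 2

CONVERGED at round 2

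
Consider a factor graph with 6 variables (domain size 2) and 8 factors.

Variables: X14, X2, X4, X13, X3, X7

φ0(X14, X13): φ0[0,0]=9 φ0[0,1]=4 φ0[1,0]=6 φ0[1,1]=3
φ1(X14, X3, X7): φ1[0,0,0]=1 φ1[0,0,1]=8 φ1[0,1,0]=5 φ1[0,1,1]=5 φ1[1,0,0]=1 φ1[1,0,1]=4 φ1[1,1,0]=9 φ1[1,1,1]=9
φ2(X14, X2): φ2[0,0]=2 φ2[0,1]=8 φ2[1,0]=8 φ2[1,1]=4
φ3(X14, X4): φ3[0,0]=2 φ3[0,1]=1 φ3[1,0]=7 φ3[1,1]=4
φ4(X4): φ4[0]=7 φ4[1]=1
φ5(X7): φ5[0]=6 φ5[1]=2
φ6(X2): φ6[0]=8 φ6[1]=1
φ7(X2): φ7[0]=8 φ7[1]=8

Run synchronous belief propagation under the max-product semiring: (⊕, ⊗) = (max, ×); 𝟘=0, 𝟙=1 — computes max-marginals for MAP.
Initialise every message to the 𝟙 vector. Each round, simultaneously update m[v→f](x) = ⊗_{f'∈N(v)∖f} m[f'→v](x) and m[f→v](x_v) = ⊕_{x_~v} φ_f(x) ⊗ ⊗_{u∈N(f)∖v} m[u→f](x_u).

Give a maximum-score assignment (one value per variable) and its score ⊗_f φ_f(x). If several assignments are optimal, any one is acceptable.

init: all messages = 𝟙 over 2 values
r1 m[φ0→X14] = [9, 6]
r1 m[φ0→X13] = [9, 4]
r1 m[φ1→X14] = [8, 9]
r1 m[φ1→X3] = [8, 9]
r1 m[φ1→X7] = [9, 9]
r1 m[φ2→X14] = [8, 8]
r1 m[φ2→X2] = [8, 8]
r1 m[φ3→X14] = [2, 7]
r1 m[φ3→X4] = [7, 4]
r1 m[φ4→X4] = [7, 1]
r1 m[φ5→X7] = [6, 2]
r1 m[φ6→X2] = [8, 1]
r1 m[φ7→X2] = [8, 8]
r1 m[X14→φ0] = [1, 1]
r1 m[X14→φ1] = [1, 1]
r1 m[X14→φ2] = [1, 1]
r1 m[X14→φ3] = [1, 1]
r1 m[X2→φ2] = [1, 1]
r1 m[X2→φ6] = [1, 1]
r1 m[X2→φ7] = [1, 1]
r1 m[X4→φ3] = [1, 1]
r1 m[X4→φ4] = [1, 1]
r1 m[X13→φ0] = [1, 1]
r1 m[X3→φ1] = [1, 1]
r1 m[X7→φ1] = [1, 1]
r1 m[X7→φ5] = [1, 1]
r2 m[φ0→X14] = [9, 6]
r2 m[φ0→X13] = [9, 4]
r2 m[φ1→X14] = [8, 9]
r2 m[φ1→X3] = [8, 9]
r2 m[φ1→X7] = [9, 9]
r2 m[φ2→X14] = [8, 8]
r2 m[φ2→X2] = [8, 8]
r2 m[φ3→X14] = [2, 7]
r2 m[φ3→X4] = [7, 4]
r2 m[φ4→X4] = [7, 1]
r2 m[φ5→X7] = [6, 2]
r2 m[φ6→X2] = [8, 1]
r2 m[φ7→X2] = [8, 8]
r2 m[X14→φ0] = [128, 504]
r2 m[X14→φ1] = [144, 336]
r2 m[X14→φ2] = [144, 378]
r2 m[X14→φ3] = [576, 432]
r2 m[X2→φ2] = [64, 8]
r2 m[X2→φ6] = [64, 64]
r2 m[X2→φ7] = [64, 8]
r2 m[X4→φ3] = [7, 1]
r2 m[X4→φ4] = [7, 4]
r2 m[X13→φ0] = [1, 1]
r2 m[X3→φ1] = [1, 1]
r2 m[X7→φ1] = [6, 2]
r2 m[X7→φ5] = [9, 9]
r3 m[φ0→X14] = [9, 6]
r3 m[φ0→X13] = [3024, 1512]
r3 m[φ1→X14] = [30, 54]
r3 m[φ1→X3] = [2688, 18144]
r3 m[φ1→X7] = [3024, 3024]
r3 m[φ2→X14] = [128, 512]
r3 m[φ2→X2] = [3024, 1512]
r3 m[φ3→X14] = [14, 49]
r3 m[φ3→X4] = [3024, 1728]
r3 m[φ4→X4] = [7, 1]
r3 m[φ5→X7] = [6, 2]
r3 m[φ6→X2] = [8, 1]
r3 m[φ7→X2] = [8, 8]
r3 m[X14→φ0] = [128, 504]
r3 m[X14→φ1] = [144, 336]
r3 m[X14→φ2] = [144, 378]
r3 m[X14→φ3] = [576, 432]
r3 m[X2→φ2] = [64, 8]
r3 m[X2→φ6] = [64, 64]
r3 m[X2→φ7] = [64, 8]
r3 m[X4→φ3] = [7, 1]
r3 m[X4→φ4] = [7, 4]
r3 m[X13→φ0] = [1, 1]
r3 m[X3→φ1] = [1, 1]
r3 m[X7→φ1] = [6, 2]
r3 m[X7→φ5] = [9, 9]
r4 m[φ0→X14] = [9, 6]
r4 m[φ0→X13] = [3024, 1512]
r4 m[φ1→X14] = [30, 54]
r4 m[φ1→X3] = [2688, 18144]
r4 m[φ1→X7] = [3024, 3024]
r4 m[φ2→X14] = [128, 512]
r4 m[φ2→X2] = [3024, 1512]
r4 m[φ3→X14] = [14, 49]
r4 m[φ3→X4] = [3024, 1728]
r4 m[φ4→X4] = [7, 1]
r4 m[φ5→X7] = [6, 2]
r4 m[φ6→X2] = [8, 1]
r4 m[φ7→X2] = [8, 8]
r4 m[X14→φ0] = [53760, 1354752]
r4 m[X14→φ1] = [16128, 150528]
r4 m[X14→φ2] = [3780, 15876]
r4 m[X14→φ3] = [34560, 165888]
r4 m[X2→φ2] = [64, 8]
r4 m[X2→φ6] = [24192, 12096]
r4 m[X2→φ7] = [24192, 1512]
r4 m[X4→φ3] = [7, 1]
r4 m[X4→φ4] = [3024, 1728]
r4 m[X13→φ0] = [1, 1]
r4 m[X3→φ1] = [1, 1]
r4 m[X7→φ1] = [6, 2]
r4 m[X7→φ5] = [3024, 3024]
r5 m[φ0→X14] = [9, 6]
r5 m[φ0→X13] = [8128512, 4064256]
r5 m[φ1→X14] = [30, 54]
r5 m[φ1→X3] = [1204224, 8128512]
r5 m[φ1→X7] = [1354752, 1354752]
r5 m[φ2→X14] = [128, 512]
r5 m[φ2→X2] = [127008, 63504]
r5 m[φ3→X14] = [14, 49]
r5 m[φ3→X4] = [1161216, 663552]
r5 m[φ4→X4] = [7, 1]
r5 m[φ5→X7] = [6, 2]
r5 m[φ6→X2] = [8, 1]
r5 m[φ7→X2] = [8, 8]
r5 m[X14→φ0] = [53760, 1354752]
r5 m[X14→φ1] = [16128, 150528]
r5 m[X14→φ2] = [3780, 15876]
r5 m[X14→φ3] = [34560, 165888]
r5 m[X2→φ2] = [64, 8]
r5 m[X2→φ6] = [24192, 12096]
r5 m[X2→φ7] = [24192, 1512]
r5 m[X4→φ3] = [7, 1]
r5 m[X4→φ4] = [3024, 1728]
r5 m[X13→φ0] = [1, 1]
r5 m[X3→φ1] = [1, 1]
r5 m[X7→φ1] = [6, 2]
r5 m[X7→φ5] = [3024, 3024]
r6 m[φ0→X14] = [9, 6]
r6 m[φ0→X13] = [8128512, 4064256]
r6 m[φ1→X14] = [30, 54]
r6 m[φ1→X3] = [1204224, 8128512]
r6 m[φ1→X7] = [1354752, 1354752]
r6 m[φ2→X14] = [128, 512]
r6 m[φ2→X2] = [127008, 63504]
r6 m[φ3→X14] = [14, 49]
r6 m[φ3→X4] = [1161216, 663552]
r6 m[φ4→X4] = [7, 1]
r6 m[φ5→X7] = [6, 2]
r6 m[φ6→X2] = [8, 1]
r6 m[φ7→X2] = [8, 8]
r6 m[X14→φ0] = [53760, 1354752]
r6 m[X14→φ1] = [16128, 150528]
r6 m[X14→φ2] = [3780, 15876]
r6 m[X14→φ3] = [34560, 165888]
r6 m[X2→φ2] = [64, 8]
r6 m[X2→φ6] = [1016064, 508032]
r6 m[X2→φ7] = [1016064, 63504]
r6 m[X4→φ3] = [7, 1]
r6 m[X4→φ4] = [1161216, 663552]
r6 m[X13→φ0] = [1, 1]
r6 m[X3→φ1] = [1, 1]
r6 m[X7→φ1] = [6, 2]
r6 m[X7→φ5] = [1354752, 1354752]
r7 m[φ0→X14] = [9, 6]
r7 m[φ0→X13] = [8128512, 4064256]
r7 m[φ1→X14] = [30, 54]
r7 m[φ1→X3] = [1204224, 8128512]
r7 m[φ1→X7] = [1354752, 1354752]
r7 m[φ2→X14] = [128, 512]
r7 m[φ2→X2] = [127008, 63504]
r7 m[φ3→X14] = [14, 49]
r7 m[φ3→X4] = [1161216, 663552]
r7 m[φ4→X4] = [7, 1]
r7 m[φ5→X7] = [6, 2]
r7 m[φ6→X2] = [8, 1]
r7 m[φ7→X2] = [8, 8]
r7 m[X14→φ0] = [53760, 1354752]
r7 m[X14→φ1] = [16128, 150528]
r7 m[X14→φ2] = [3780, 15876]
r7 m[X14→φ3] = [34560, 165888]
r7 m[X2→φ2] = [64, 8]
r7 m[X2→φ6] = [1016064, 508032]
r7 m[X2→φ7] = [1016064, 63504]
r7 m[X4→φ3] = [7, 1]
r7 m[X4→φ4] = [1161216, 663552]
r7 m[X13→φ0] = [1, 1]
r7 m[X3→φ1] = [1, 1]
r7 m[X7→φ1] = [6, 2]
r7 m[X7→φ5] = [1354752, 1354752]
fixed point reached at round 7
traceback from X14: (X14=1, X2=0, X4=0, X13=0, X3=1, X7=0), score=8128512

assignment: (X14=1, X2=0, X4=0, X13=0, X3=1, X7=0); score = 8128512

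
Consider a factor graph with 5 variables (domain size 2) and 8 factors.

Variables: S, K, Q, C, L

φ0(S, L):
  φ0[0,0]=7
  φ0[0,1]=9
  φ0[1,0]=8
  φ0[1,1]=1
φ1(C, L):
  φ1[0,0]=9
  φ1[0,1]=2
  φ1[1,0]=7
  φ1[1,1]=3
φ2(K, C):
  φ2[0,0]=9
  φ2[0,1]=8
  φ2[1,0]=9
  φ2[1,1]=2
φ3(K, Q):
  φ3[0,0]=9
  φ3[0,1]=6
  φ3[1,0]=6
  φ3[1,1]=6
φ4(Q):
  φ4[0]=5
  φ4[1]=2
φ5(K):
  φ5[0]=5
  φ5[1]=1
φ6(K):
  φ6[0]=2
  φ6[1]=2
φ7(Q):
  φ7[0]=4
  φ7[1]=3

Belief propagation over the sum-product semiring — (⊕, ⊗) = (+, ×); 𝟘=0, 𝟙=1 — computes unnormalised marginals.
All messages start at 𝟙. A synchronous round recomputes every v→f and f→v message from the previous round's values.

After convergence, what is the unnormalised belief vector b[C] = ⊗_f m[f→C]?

init: all messages = 𝟙 over 2 values
r1 m[φ0→S] = [16, 9]
r1 m[φ0→L] = [15, 10]
r1 m[φ1→C] = [11, 10]
r1 m[φ1→L] = [16, 5]
r1 m[φ2→K] = [17, 11]
r1 m[φ2→C] = [18, 10]
r1 m[φ3→K] = [15, 12]
r1 m[φ3→Q] = [15, 12]
r1 m[φ4→Q] = [5, 2]
r1 m[φ5→K] = [5, 1]
r1 m[φ6→K] = [2, 2]
r1 m[φ7→Q] = [4, 3]
r1 m[S→φ0] = [1, 1]
r1 m[K→φ2] = [1, 1]
r1 m[K→φ3] = [1, 1]
r1 m[K→φ5] = [1, 1]
r1 m[K→φ6] = [1, 1]
r1 m[Q→φ3] = [1, 1]
r1 m[Q→φ4] = [1, 1]
r1 m[Q→φ7] = [1, 1]
r1 m[C→φ1] = [1, 1]
r1 m[C→φ2] = [1, 1]
r1 m[L→φ0] = [1, 1]
r1 m[L→φ1] = [1, 1]
r2 m[φ0→S] = [16, 9]
r2 m[φ0→L] = [15, 10]
r2 m[φ1→C] = [11, 10]
r2 m[φ1→L] = [16, 5]
r2 m[φ2→K] = [17, 11]
r2 m[φ2→C] = [18, 10]
r2 m[φ3→K] = [15, 12]
r2 m[φ3→Q] = [15, 12]
r2 m[φ4→Q] = [5, 2]
r2 m[φ5→K] = [5, 1]
r2 m[φ6→K] = [2, 2]
r2 m[φ7→Q] = [4, 3]
r2 m[S→φ0] = [1, 1]
r2 m[K→φ2] = [150, 24]
r2 m[K→φ3] = [170, 22]
r2 m[K→φ5] = [510, 264]
r2 m[K→φ6] = [1275, 132]
r2 m[Q→φ3] = [20, 6]
r2 m[Q→φ4] = [60, 36]
r2 m[Q→φ7] = [75, 24]
r2 m[C→φ1] = [18, 10]
r2 m[C→φ2] = [11, 10]
r2 m[L→φ0] = [16, 5]
r2 m[L→φ1] = [15, 10]
r3 m[φ0→S] = [157, 133]
r3 m[φ0→L] = [15, 10]
r3 m[φ1→C] = [155, 135]
r3 m[φ1→L] = [232, 66]
r3 m[φ2→K] = [179, 119]
r3 m[φ2→C] = [1566, 1248]
r3 m[φ3→K] = [216, 156]
r3 m[φ3→Q] = [1662, 1152]
r3 m[φ4→Q] = [5, 2]
r3 m[φ5→K] = [5, 1]
r3 m[φ6→K] = [2, 2]
r3 m[φ7→Q] = [4, 3]
r3 m[S→φ0] = [1, 1]
r3 m[K→φ2] = [150, 24]
r3 m[K→φ3] = [170, 22]
r3 m[K→φ5] = [510, 264]
r3 m[K→φ6] = [1275, 132]
r3 m[Q→φ3] = [20, 6]
r3 m[Q→φ4] = [60, 36]
r3 m[Q→φ7] = [75, 24]
r3 m[C→φ1] = [18, 10]
r3 m[C→φ2] = [11, 10]
r3 m[L→φ0] = [16, 5]
r3 m[L→φ1] = [15, 10]
r4 m[φ0→S] = [157, 133]
r4 m[φ0→L] = [15, 10]
r4 m[φ1→C] = [155, 135]
r4 m[φ1→L] = [232, 66]
r4 m[φ2→K] = [179, 119]
r4 m[φ2→C] = [1566, 1248]
r4 m[φ3→K] = [216, 156]
r4 m[φ3→Q] = [1662, 1152]
r4 m[φ4→Q] = [5, 2]
r4 m[φ5→K] = [5, 1]
r4 m[φ6→K] = [2, 2]
r4 m[φ7→Q] = [4, 3]
r4 m[S→φ0] = [1, 1]
r4 m[K→φ2] = [2160, 312]
r4 m[K→φ3] = [1790, 238]
r4 m[K→φ5] = [77328, 37128]
r4 m[K→φ6] = [193320, 18564]
r4 m[Q→φ3] = [20, 6]
r4 m[Q→φ4] = [6648, 3456]
r4 m[Q→φ7] = [8310, 2304]
r4 m[C→φ1] = [1566, 1248]
r4 m[C→φ2] = [155, 135]
r4 m[L→φ0] = [232, 66]
r4 m[L→φ1] = [15, 10]
r5 m[φ0→S] = [2218, 1922]
r5 m[φ0→L] = [15, 10]
r5 m[φ1→C] = [155, 135]
r5 m[φ1→L] = [22830, 6876]
r5 m[φ2→K] = [2475, 1665]
r5 m[φ2→C] = [22248, 17904]
r5 m[φ3→K] = [216, 156]
r5 m[φ3→Q] = [17538, 12168]
r5 m[φ4→Q] = [5, 2]
r5 m[φ5→K] = [5, 1]
r5 m[φ6→K] = [2, 2]
r5 m[φ7→Q] = [4, 3]
r5 m[S→φ0] = [1, 1]
r5 m[K→φ2] = [2160, 312]
r5 m[K→φ3] = [1790, 238]
r5 m[K→φ5] = [77328, 37128]
r5 m[K→φ6] = [193320, 18564]
r5 m[Q→φ3] = [20, 6]
r5 m[Q→φ4] = [6648, 3456]
r5 m[Q→φ7] = [8310, 2304]
r5 m[C→φ1] = [1566, 1248]
r5 m[C→φ2] = [155, 135]
r5 m[L→φ0] = [232, 66]
r5 m[L→φ1] = [15, 10]
r6 m[φ0→S] = [2218, 1922]
r6 m[φ0→L] = [15, 10]
r6 m[φ1→C] = [155, 135]
r6 m[φ1→L] = [22830, 6876]
r6 m[φ2→K] = [2475, 1665]
r6 m[φ2→C] = [22248, 17904]
r6 m[φ3→K] = [216, 156]
r6 m[φ3→Q] = [17538, 12168]
r6 m[φ4→Q] = [5, 2]
r6 m[φ5→K] = [5, 1]
r6 m[φ6→K] = [2, 2]
r6 m[φ7→Q] = [4, 3]
r6 m[S→φ0] = [1, 1]
r6 m[K→φ2] = [2160, 312]
r6 m[K→φ3] = [24750, 3330]
r6 m[K→φ5] = [1069200, 519480]
r6 m[K→φ6] = [2673000, 259740]
r6 m[Q→φ3] = [20, 6]
r6 m[Q→φ4] = [70152, 36504]
r6 m[Q→φ7] = [87690, 24336]
r6 m[C→φ1] = [22248, 17904]
r6 m[C→φ2] = [155, 135]
r6 m[L→φ0] = [22830, 6876]
r6 m[L→φ1] = [15, 10]
r7 m[φ0→S] = [221694, 189516]
r7 m[φ0→L] = [15, 10]
r7 m[φ1→C] = [155, 135]
r7 m[φ1→L] = [325560, 98208]
r7 m[φ2→K] = [2475, 1665]
r7 m[φ2→C] = [22248, 17904]
r7 m[φ3→K] = [216, 156]
r7 m[φ3→Q] = [242730, 168480]
r7 m[φ4→Q] = [5, 2]
r7 m[φ5→K] = [5, 1]
r7 m[φ6→K] = [2, 2]
r7 m[φ7→Q] = [4, 3]
r7 m[S→φ0] = [1, 1]
r7 m[K→φ2] = [2160, 312]
r7 m[K→φ3] = [24750, 3330]
r7 m[K→φ5] = [1069200, 519480]
r7 m[K→φ6] = [2673000, 259740]
r7 m[Q→φ3] = [20, 6]
r7 m[Q→φ4] = [70152, 36504]
r7 m[Q→φ7] = [87690, 24336]
r7 m[C→φ1] = [22248, 17904]
r7 m[C→φ2] = [155, 135]
r7 m[L→φ0] = [22830, 6876]
r7 m[L→φ1] = [15, 10]
r8 m[φ0→S] = [221694, 189516]
r8 m[φ0→L] = [15, 10]
r8 m[φ1→C] = [155, 135]
r8 m[φ1→L] = [325560, 98208]
r8 m[φ2→K] = [2475, 1665]
r8 m[φ2→C] = [22248, 17904]
r8 m[φ3→K] = [216, 156]
r8 m[φ3→Q] = [242730, 168480]
r8 m[φ4→Q] = [5, 2]
r8 m[φ5→K] = [5, 1]
r8 m[φ6→K] = [2, 2]
r8 m[φ7→Q] = [4, 3]
r8 m[S→φ0] = [1, 1]
r8 m[K→φ2] = [2160, 312]
r8 m[K→φ3] = [24750, 3330]
r8 m[K→φ5] = [1069200, 519480]
r8 m[K→φ6] = [2673000, 259740]
r8 m[Q→φ3] = [20, 6]
r8 m[Q→φ4] = [970920, 505440]
r8 m[Q→φ7] = [1213650, 336960]
r8 m[C→φ1] = [22248, 17904]
r8 m[C→φ2] = [155, 135]
r8 m[L→φ0] = [325560, 98208]
r8 m[L→φ1] = [15, 10]
r9 m[φ0→S] = [3162792, 2702688]
r9 m[φ0→L] = [15, 10]
r9 m[φ1→C] = [155, 135]
r9 m[φ1→L] = [325560, 98208]
r9 m[φ2→K] = [2475, 1665]
r9 m[φ2→C] = [22248, 17904]
r9 m[φ3→K] = [216, 156]
r9 m[φ3→Q] = [242730, 168480]
r9 m[φ4→Q] = [5, 2]
r9 m[φ5→K] = [5, 1]
r9 m[φ6→K] = [2, 2]
r9 m[φ7→Q] = [4, 3]
r9 m[S→φ0] = [1, 1]
r9 m[K→φ2] = [2160, 312]
r9 m[K→φ3] = [24750, 3330]
r9 m[K→φ5] = [1069200, 519480]
r9 m[K→φ6] = [2673000, 259740]
r9 m[Q→φ3] = [20, 6]
r9 m[Q→φ4] = [970920, 505440]
r9 m[Q→φ7] = [1213650, 336960]
r9 m[C→φ1] = [22248, 17904]
r9 m[C→φ2] = [155, 135]
r9 m[L→φ0] = [325560, 98208]
r9 m[L→φ1] = [15, 10]
r10 m[φ0→S] = [3162792, 2702688]
r10 m[φ0→L] = [15, 10]
r10 m[φ1→C] = [155, 135]
r10 m[φ1→L] = [325560, 98208]
r10 m[φ2→K] = [2475, 1665]
r10 m[φ2→C] = [22248, 17904]
r10 m[φ3→K] = [216, 156]
r10 m[φ3→Q] = [242730, 168480]
r10 m[φ4→Q] = [5, 2]
r10 m[φ5→K] = [5, 1]
r10 m[φ6→K] = [2, 2]
r10 m[φ7→Q] = [4, 3]
r10 m[S→φ0] = [1, 1]
r10 m[K→φ2] = [2160, 312]
r10 m[K→φ3] = [24750, 3330]
r10 m[K→φ5] = [1069200, 519480]
r10 m[K→φ6] = [2673000, 259740]
r10 m[Q→φ3] = [20, 6]
r10 m[Q→φ4] = [970920, 505440]
r10 m[Q→φ7] = [1213650, 336960]
r10 m[C→φ1] = [22248, 17904]
r10 m[C→φ2] = [155, 135]
r10 m[L→φ0] = [325560, 98208]
r10 m[L→φ1] = [15, 10]
fixed point reached at round 10
b[C] = ⊗ incoming = [3448440, 2417040]

b[C] = [3448440, 2417040]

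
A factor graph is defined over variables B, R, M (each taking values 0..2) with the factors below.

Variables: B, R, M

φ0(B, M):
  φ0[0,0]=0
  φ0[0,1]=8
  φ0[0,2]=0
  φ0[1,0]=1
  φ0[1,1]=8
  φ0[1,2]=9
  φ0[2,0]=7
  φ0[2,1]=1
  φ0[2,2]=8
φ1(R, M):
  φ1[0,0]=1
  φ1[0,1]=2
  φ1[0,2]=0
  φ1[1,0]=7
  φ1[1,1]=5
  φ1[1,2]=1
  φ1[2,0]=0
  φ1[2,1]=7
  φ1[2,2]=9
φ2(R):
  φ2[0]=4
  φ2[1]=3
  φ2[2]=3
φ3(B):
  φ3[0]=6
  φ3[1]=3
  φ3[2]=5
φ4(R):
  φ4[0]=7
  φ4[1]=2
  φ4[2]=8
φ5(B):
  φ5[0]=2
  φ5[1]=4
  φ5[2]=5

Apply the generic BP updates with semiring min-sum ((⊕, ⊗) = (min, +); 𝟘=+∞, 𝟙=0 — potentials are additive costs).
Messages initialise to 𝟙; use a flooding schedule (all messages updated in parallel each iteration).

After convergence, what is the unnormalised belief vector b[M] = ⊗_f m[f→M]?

init: all messages = 𝟙 over 3 values
r1 m[φ0→B] = [0, 1, 1]
r1 m[φ0→M] = [0, 1, 0]
r1 m[φ1→R] = [0, 1, 0]
r1 m[φ1→M] = [0, 2, 0]
r1 m[φ2→R] = [4, 3, 3]
r1 m[φ3→B] = [6, 3, 5]
r1 m[φ4→R] = [7, 2, 8]
r1 m[φ5→B] = [2, 4, 5]
r1 m[B→φ0] = [0, 0, 0]
r1 m[B→φ3] = [0, 0, 0]
r1 m[B→φ5] = [0, 0, 0]
r1 m[R→φ1] = [0, 0, 0]
r1 m[R→φ2] = [0, 0, 0]
r1 m[R→φ4] = [0, 0, 0]
r1 m[M→φ0] = [0, 0, 0]
r1 m[M→φ1] = [0, 0, 0]
r2 m[φ0→B] = [0, 1, 1]
r2 m[φ0→M] = [0, 1, 0]
r2 m[φ1→R] = [0, 1, 0]
r2 m[φ1→M] = [0, 2, 0]
r2 m[φ2→R] = [4, 3, 3]
r2 m[φ3→B] = [6, 3, 5]
r2 m[φ4→R] = [7, 2, 8]
r2 m[φ5→B] = [2, 4, 5]
r2 m[B→φ0] = [8, 7, 10]
r2 m[B→φ3] = [2, 5, 6]
r2 m[B→φ5] = [6, 4, 6]
r2 m[R→φ1] = [11, 5, 11]
r2 m[R→φ2] = [7, 3, 8]
r2 m[R→φ4] = [4, 4, 3]
r2 m[M→φ0] = [0, 2, 0]
r2 m[M→φ1] = [0, 1, 0]
r3 m[φ0→B] = [0, 1, 3]
r3 m[φ0→M] = [8, 11, 8]
r3 m[φ1→R] = [0, 1, 0]
r3 m[φ1→M] = [11, 10, 6]
r3 m[φ2→R] = [4, 3, 3]
r3 m[φ3→B] = [6, 3, 5]
r3 m[φ4→R] = [7, 2, 8]
r3 m[φ5→B] = [2, 4, 5]
r3 m[B→φ0] = [8, 7, 10]
r3 m[B→φ3] = [2, 5, 6]
r3 m[B→φ5] = [6, 4, 6]
r3 m[R→φ1] = [11, 5, 11]
r3 m[R→φ2] = [7, 3, 8]
r3 m[R→φ4] = [4, 4, 3]
r3 m[M→φ0] = [0, 2, 0]
r3 m[M→φ1] = [0, 1, 0]
r4 m[φ0→B] = [0, 1, 3]
r4 m[φ0→M] = [8, 11, 8]
r4 m[φ1→R] = [0, 1, 0]
r4 m[φ1→M] = [11, 10, 6]
r4 m[φ2→R] = [4, 3, 3]
r4 m[φ3→B] = [6, 3, 5]
r4 m[φ4→R] = [7, 2, 8]
r4 m[φ5→B] = [2, 4, 5]
r4 m[B→φ0] = [8, 7, 10]
r4 m[B→φ3] = [2, 5, 8]
r4 m[B→φ5] = [6, 4, 8]
r4 m[R→φ1] = [11, 5, 11]
r4 m[R→φ2] = [7, 3, 8]
r4 m[R→φ4] = [4, 4, 3]
r4 m[M→φ0] = [11, 10, 6]
r4 m[M→φ1] = [8, 11, 8]
r5 m[φ0→B] = [6, 12, 11]
r5 m[φ0→M] = [8, 11, 8]
r5 m[φ1→R] = [8, 9, 8]
r5 m[φ1→M] = [11, 10, 6]
r5 m[φ2→R] = [4, 3, 3]
r5 m[φ3→B] = [6, 3, 5]
r5 m[φ4→R] = [7, 2, 8]
r5 m[φ5→B] = [2, 4, 5]
r5 m[B→φ0] = [8, 7, 10]
r5 m[B→φ3] = [2, 5, 8]
r5 m[B→φ5] = [6, 4, 8]
r5 m[R→φ1] = [11, 5, 11]
r5 m[R→φ2] = [7, 3, 8]
r5 m[R→φ4] = [4, 4, 3]
r5 m[M→φ0] = [11, 10, 6]
r5 m[M→φ1] = [8, 11, 8]
r6 m[φ0→B] = [6, 12, 11]
r6 m[φ0→M] = [8, 11, 8]
r6 m[φ1→R] = [8, 9, 8]
r6 m[φ1→M] = [11, 10, 6]
r6 m[φ2→R] = [4, 3, 3]
r6 m[φ3→B] = [6, 3, 5]
r6 m[φ4→R] = [7, 2, 8]
r6 m[φ5→B] = [2, 4, 5]
r6 m[B→φ0] = [8, 7, 10]
r6 m[B→φ3] = [8, 16, 16]
r6 m[B→φ5] = [12, 15, 16]
r6 m[R→φ1] = [11, 5, 11]
r6 m[R→φ2] = [15, 11, 16]
r6 m[R→φ4] = [12, 12, 11]
r6 m[M→φ0] = [11, 10, 6]
r6 m[M→φ1] = [8, 11, 8]
r7 m[φ0→B] = [6, 12, 11]
r7 m[φ0→M] = [8, 11, 8]
r7 m[φ1→R] = [8, 9, 8]
r7 m[φ1→M] = [11, 10, 6]
r7 m[φ2→R] = [4, 3, 3]
r7 m[φ3→B] = [6, 3, 5]
r7 m[φ4→R] = [7, 2, 8]
r7 m[φ5→B] = [2, 4, 5]
r7 m[B→φ0] = [8, 7, 10]
r7 m[B→φ3] = [8, 16, 16]
r7 m[B→φ5] = [12, 15, 16]
r7 m[R→φ1] = [11, 5, 11]
r7 m[R→φ2] = [15, 11, 16]
r7 m[R→φ4] = [12, 12, 11]
r7 m[M→φ0] = [11, 10, 6]
r7 m[M→φ1] = [8, 11, 8]
fixed point reached at round 7
b[M] = ⊗ incoming = [19, 21, 14]

b[M] = [19, 21, 14]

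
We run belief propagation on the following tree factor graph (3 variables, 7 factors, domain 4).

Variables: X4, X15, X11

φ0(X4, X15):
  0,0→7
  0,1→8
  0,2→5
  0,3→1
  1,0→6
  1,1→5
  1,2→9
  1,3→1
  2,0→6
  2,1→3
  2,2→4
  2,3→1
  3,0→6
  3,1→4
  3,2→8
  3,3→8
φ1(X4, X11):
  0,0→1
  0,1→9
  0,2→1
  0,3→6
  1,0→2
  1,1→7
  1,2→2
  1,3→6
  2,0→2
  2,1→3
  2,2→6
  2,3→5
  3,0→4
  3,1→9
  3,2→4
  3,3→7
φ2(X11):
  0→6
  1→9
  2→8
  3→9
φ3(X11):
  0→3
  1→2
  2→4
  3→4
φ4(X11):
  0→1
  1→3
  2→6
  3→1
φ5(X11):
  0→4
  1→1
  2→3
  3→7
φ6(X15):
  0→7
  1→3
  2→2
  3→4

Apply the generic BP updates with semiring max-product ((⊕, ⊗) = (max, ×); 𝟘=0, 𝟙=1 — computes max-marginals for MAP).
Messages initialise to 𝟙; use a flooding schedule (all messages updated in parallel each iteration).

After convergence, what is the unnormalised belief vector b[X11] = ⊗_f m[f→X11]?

b[X11] = [12096, 23814, 145152, 74088]

init: all messages = 𝟙 over 4 values
r1 m[φ0→X4] = [8, 9, 6, 8]
r1 m[φ0→X15] = [7, 8, 9, 8]
r1 m[φ1→X4] = [9, 7, 6, 9]
r1 m[φ1→X11] = [4, 9, 6, 7]
r1 m[φ2→X11] = [6, 9, 8, 9]
r1 m[φ3→X11] = [3, 2, 4, 4]
r1 m[φ4→X11] = [1, 3, 6, 1]
r1 m[φ5→X11] = [4, 1, 3, 7]
r1 m[φ6→X15] = [7, 3, 2, 4]
r1 m[X4→φ0] = [1, 1, 1, 1]
r1 m[X4→φ1] = [1, 1, 1, 1]
r1 m[X15→φ0] = [1, 1, 1, 1]
r1 m[X15→φ6] = [1, 1, 1, 1]
r1 m[X11→φ1] = [1, 1, 1, 1]
r1 m[X11→φ2] = [1, 1, 1, 1]
r1 m[X11→φ3] = [1, 1, 1, 1]
r1 m[X11→φ4] = [1, 1, 1, 1]
r1 m[X11→φ5] = [1, 1, 1, 1]
r2 m[φ0→X4] = [8, 9, 6, 8]
r2 m[φ0→X15] = [7, 8, 9, 8]
r2 m[φ1→X4] = [9, 7, 6, 9]
r2 m[φ1→X11] = [4, 9, 6, 7]
r2 m[φ2→X11] = [6, 9, 8, 9]
r2 m[φ3→X11] = [3, 2, 4, 4]
r2 m[φ4→X11] = [1, 3, 6, 1]
r2 m[φ5→X11] = [4, 1, 3, 7]
r2 m[φ6→X15] = [7, 3, 2, 4]
r2 m[X4→φ0] = [9, 7, 6, 9]
r2 m[X4→φ1] = [8, 9, 6, 8]
r2 m[X15→φ0] = [7, 3, 2, 4]
r2 m[X15→φ6] = [7, 8, 9, 8]
r2 m[X11→φ1] = [72, 54, 576, 252]
r2 m[X11→φ2] = [48, 54, 432, 196]
r2 m[X11→φ3] = [96, 243, 864, 441]
r2 m[X11→φ4] = [288, 162, 576, 1764]
r2 m[X11→φ5] = [72, 486, 1152, 252]
r3 m[φ0→X4] = [49, 42, 42, 42]
r3 m[φ0→X15] = [63, 72, 72, 72]
r3 m[φ1→X4] = [1512, 1512, 3456, 2304]
r3 m[φ1→X11] = [32, 72, 36, 56]
r3 m[φ2→X11] = [6, 9, 8, 9]
r3 m[φ3→X11] = [3, 2, 4, 4]
r3 m[φ4→X11] = [1, 3, 6, 1]
r3 m[φ5→X11] = [4, 1, 3, 7]
r3 m[φ6→X15] = [7, 3, 2, 4]
r3 m[X4→φ0] = [9, 7, 6, 9]
r3 m[X4→φ1] = [8, 9, 6, 8]
r3 m[X15→φ0] = [7, 3, 2, 4]
r3 m[X15→φ6] = [7, 8, 9, 8]
r3 m[X11→φ1] = [72, 54, 576, 252]
r3 m[X11→φ2] = [48, 54, 432, 196]
r3 m[X11→φ3] = [96, 243, 864, 441]
r3 m[X11→φ4] = [288, 162, 576, 1764]
r3 m[X11→φ5] = [72, 486, 1152, 252]
r4 m[φ0→X4] = [49, 42, 42, 42]
r4 m[φ0→X15] = [63, 72, 72, 72]
r4 m[φ1→X4] = [1512, 1512, 3456, 2304]
r4 m[φ1→X11] = [32, 72, 36, 56]
r4 m[φ2→X11] = [6, 9, 8, 9]
r4 m[φ3→X11] = [3, 2, 4, 4]
r4 m[φ4→X11] = [1, 3, 6, 1]
r4 m[φ5→X11] = [4, 1, 3, 7]
r4 m[φ6→X15] = [7, 3, 2, 4]
r4 m[X4→φ0] = [1512, 1512, 3456, 2304]
r4 m[X4→φ1] = [49, 42, 42, 42]
r4 m[X15→φ0] = [7, 3, 2, 4]
r4 m[X15→φ6] = [63, 72, 72, 72]
r4 m[X11→φ1] = [72, 54, 576, 252]
r4 m[X11→φ2] = [384, 432, 2592, 1568]
r4 m[X11→φ3] = [768, 1944, 5184, 3528]
r4 m[X11→φ4] = [2304, 1296, 3456, 14112]
r4 m[X11→φ5] = [576, 3888, 6912, 2016]
r5 m[φ0→X4] = [49, 42, 42, 42]
r5 m[φ0→X15] = [20736, 12096, 18432, 18432]
r5 m[φ1→X4] = [1512, 1512, 3456, 2304]
r5 m[φ1→X11] = [168, 441, 252, 294]
r5 m[φ2→X11] = [6, 9, 8, 9]
r5 m[φ3→X11] = [3, 2, 4, 4]
r5 m[φ4→X11] = [1, 3, 6, 1]
r5 m[φ5→X11] = [4, 1, 3, 7]
r5 m[φ6→X15] = [7, 3, 2, 4]
r5 m[X4→φ0] = [1512, 1512, 3456, 2304]
r5 m[X4→φ1] = [49, 42, 42, 42]
r5 m[X15→φ0] = [7, 3, 2, 4]
r5 m[X15→φ6] = [63, 72, 72, 72]
r5 m[X11→φ1] = [72, 54, 576, 252]
r5 m[X11→φ2] = [384, 432, 2592, 1568]
r5 m[X11→φ3] = [768, 1944, 5184, 3528]
r5 m[X11→φ4] = [2304, 1296, 3456, 14112]
r5 m[X11→φ5] = [576, 3888, 6912, 2016]
r6 m[φ0→X4] = [49, 42, 42, 42]
r6 m[φ0→X15] = [20736, 12096, 18432, 18432]
r6 m[φ1→X4] = [1512, 1512, 3456, 2304]
r6 m[φ1→X11] = [168, 441, 252, 294]
r6 m[φ2→X11] = [6, 9, 8, 9]
r6 m[φ3→X11] = [3, 2, 4, 4]
r6 m[φ4→X11] = [1, 3, 6, 1]
r6 m[φ5→X11] = [4, 1, 3, 7]
r6 m[φ6→X15] = [7, 3, 2, 4]
r6 m[X4→φ0] = [1512, 1512, 3456, 2304]
r6 m[X4→φ1] = [49, 42, 42, 42]
r6 m[X15→φ0] = [7, 3, 2, 4]
r6 m[X15→φ6] = [20736, 12096, 18432, 18432]
r6 m[X11→φ1] = [72, 54, 576, 252]
r6 m[X11→φ2] = [2016, 2646, 18144, 8232]
r6 m[X11→φ3] = [4032, 11907, 36288, 18522]
r6 m[X11→φ4] = [12096, 7938, 24192, 74088]
r6 m[X11→φ5] = [3024, 23814, 48384, 10584]
r7 m[φ0→X4] = [49, 42, 42, 42]
r7 m[φ0→X15] = [20736, 12096, 18432, 18432]
r7 m[φ1→X4] = [1512, 1512, 3456, 2304]
r7 m[φ1→X11] = [168, 441, 252, 294]
r7 m[φ2→X11] = [6, 9, 8, 9]
r7 m[φ3→X11] = [3, 2, 4, 4]
r7 m[φ4→X11] = [1, 3, 6, 1]
r7 m[φ5→X11] = [4, 1, 3, 7]
r7 m[φ6→X15] = [7, 3, 2, 4]
r7 m[X4→φ0] = [1512, 1512, 3456, 2304]
r7 m[X4→φ1] = [49, 42, 42, 42]
r7 m[X15→φ0] = [7, 3, 2, 4]
r7 m[X15→φ6] = [20736, 12096, 18432, 18432]
r7 m[X11→φ1] = [72, 54, 576, 252]
r7 m[X11→φ2] = [2016, 2646, 18144, 8232]
r7 m[X11→φ3] = [4032, 11907, 36288, 18522]
r7 m[X11→φ4] = [12096, 7938, 24192, 74088]
r7 m[X11→φ5] = [3024, 23814, 48384, 10584]
fixed point reached at round 7
b[X11] = ⊗ incoming = [12096, 23814, 145152, 74088]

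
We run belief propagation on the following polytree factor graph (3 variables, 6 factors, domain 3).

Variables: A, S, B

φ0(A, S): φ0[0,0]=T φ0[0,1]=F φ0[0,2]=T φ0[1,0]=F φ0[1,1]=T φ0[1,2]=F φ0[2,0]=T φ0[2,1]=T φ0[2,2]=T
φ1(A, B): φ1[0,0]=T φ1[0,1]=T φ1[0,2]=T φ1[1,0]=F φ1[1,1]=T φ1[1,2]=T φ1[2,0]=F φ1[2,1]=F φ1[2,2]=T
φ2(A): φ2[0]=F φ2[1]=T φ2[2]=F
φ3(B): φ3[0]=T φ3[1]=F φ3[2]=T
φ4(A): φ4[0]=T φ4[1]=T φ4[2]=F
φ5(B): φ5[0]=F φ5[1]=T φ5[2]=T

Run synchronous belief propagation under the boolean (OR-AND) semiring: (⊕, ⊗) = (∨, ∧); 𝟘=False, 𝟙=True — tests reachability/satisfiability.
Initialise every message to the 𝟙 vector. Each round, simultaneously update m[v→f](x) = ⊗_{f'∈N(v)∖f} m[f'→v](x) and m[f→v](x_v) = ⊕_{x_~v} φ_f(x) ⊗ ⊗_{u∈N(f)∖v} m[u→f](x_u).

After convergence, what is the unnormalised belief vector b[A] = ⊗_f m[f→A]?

b[A] = [F, T, F]

init: all messages = 𝟙 over 3 values
r1 m[φ0→A] = [T, T, T]
r1 m[φ0→S] = [T, T, T]
r1 m[φ1→A] = [T, T, T]
r1 m[φ1→B] = [T, T, T]
r1 m[φ2→A] = [F, T, F]
r1 m[φ3→B] = [T, F, T]
r1 m[φ4→A] = [T, T, F]
r1 m[φ5→B] = [F, T, T]
r1 m[A→φ0] = [T, T, T]
r1 m[A→φ1] = [T, T, T]
r1 m[A→φ2] = [T, T, T]
r1 m[A→φ4] = [T, T, T]
r1 m[S→φ0] = [T, T, T]
r1 m[B→φ1] = [T, T, T]
r1 m[B→φ3] = [T, T, T]
r1 m[B→φ5] = [T, T, T]
r2 m[φ0→A] = [T, T, T]
r2 m[φ0→S] = [T, T, T]
r2 m[φ1→A] = [T, T, T]
r2 m[φ1→B] = [T, T, T]
r2 m[φ2→A] = [F, T, F]
r2 m[φ3→B] = [T, F, T]
r2 m[φ4→A] = [T, T, F]
r2 m[φ5→B] = [F, T, T]
r2 m[A→φ0] = [F, T, F]
r2 m[A→φ1] = [F, T, F]
r2 m[A→φ2] = [T, T, F]
r2 m[A→φ4] = [F, T, F]
r2 m[S→φ0] = [T, T, T]
r2 m[B→φ1] = [F, F, T]
r2 m[B→φ3] = [F, T, T]
r2 m[B→φ5] = [T, F, T]
r3 m[φ0→A] = [T, T, T]
r3 m[φ0→S] = [F, T, F]
r3 m[φ1→A] = [T, T, T]
r3 m[φ1→B] = [F, T, T]
r3 m[φ2→A] = [F, T, F]
r3 m[φ3→B] = [T, F, T]
r3 m[φ4→A] = [T, T, F]
r3 m[φ5→B] = [F, T, T]
r3 m[A→φ0] = [F, T, F]
r3 m[A→φ1] = [F, T, F]
r3 m[A→φ2] = [T, T, F]
r3 m[A→φ4] = [F, T, F]
r3 m[S→φ0] = [T, T, T]
r3 m[B→φ1] = [F, F, T]
r3 m[B→φ3] = [F, T, T]
r3 m[B→φ5] = [T, F, T]
r4 m[φ0→A] = [T, T, T]
r4 m[φ0→S] = [F, T, F]
r4 m[φ1→A] = [T, T, T]
r4 m[φ1→B] = [F, T, T]
r4 m[φ2→A] = [F, T, F]
r4 m[φ3→B] = [T, F, T]
r4 m[φ4→A] = [T, T, F]
r4 m[φ5→B] = [F, T, T]
r4 m[A→φ0] = [F, T, F]
r4 m[A→φ1] = [F, T, F]
r4 m[A→φ2] = [T, T, F]
r4 m[A→φ4] = [F, T, F]
r4 m[S→φ0] = [T, T, T]
r4 m[B→φ1] = [F, F, T]
r4 m[B→φ3] = [F, T, T]
r4 m[B→φ5] = [F, F, T]
r5 m[φ0→A] = [T, T, T]
r5 m[φ0→S] = [F, T, F]
r5 m[φ1→A] = [T, T, T]
r5 m[φ1→B] = [F, T, T]
r5 m[φ2→A] = [F, T, F]
r5 m[φ3→B] = [T, F, T]
r5 m[φ4→A] = [T, T, F]
r5 m[φ5→B] = [F, T, T]
r5 m[A→φ0] = [F, T, F]
r5 m[A→φ1] = [F, T, F]
r5 m[A→φ2] = [T, T, F]
r5 m[A→φ4] = [F, T, F]
r5 m[S→φ0] = [T, T, T]
r5 m[B→φ1] = [F, F, T]
r5 m[B→φ3] = [F, T, T]
r5 m[B→φ5] = [F, F, T]
fixed point reached at round 5
b[A] = ⊗ incoming = [F, T, F]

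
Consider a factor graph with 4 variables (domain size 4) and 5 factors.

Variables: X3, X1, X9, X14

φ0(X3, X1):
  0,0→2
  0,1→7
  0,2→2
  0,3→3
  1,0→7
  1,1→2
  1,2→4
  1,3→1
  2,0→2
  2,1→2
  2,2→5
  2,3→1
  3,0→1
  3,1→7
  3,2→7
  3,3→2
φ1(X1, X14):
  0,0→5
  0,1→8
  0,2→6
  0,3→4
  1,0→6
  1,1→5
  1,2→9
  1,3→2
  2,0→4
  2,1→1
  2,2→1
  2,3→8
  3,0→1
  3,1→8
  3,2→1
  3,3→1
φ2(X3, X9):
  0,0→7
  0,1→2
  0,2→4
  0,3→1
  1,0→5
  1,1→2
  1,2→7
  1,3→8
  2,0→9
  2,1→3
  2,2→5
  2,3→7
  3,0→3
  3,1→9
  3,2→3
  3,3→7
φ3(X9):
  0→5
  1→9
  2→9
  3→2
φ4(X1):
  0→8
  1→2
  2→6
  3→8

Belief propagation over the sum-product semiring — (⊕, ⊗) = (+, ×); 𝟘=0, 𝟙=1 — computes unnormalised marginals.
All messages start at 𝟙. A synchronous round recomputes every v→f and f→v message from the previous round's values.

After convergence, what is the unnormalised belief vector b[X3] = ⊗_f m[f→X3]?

b[X3] = [100828, 219600, 126284, 172072]

init: all messages = 𝟙 over 4 values
r1 m[φ0→X3] = [14, 14, 10, 17]
r1 m[φ0→X1] = [12, 18, 18, 7]
r1 m[φ1→X1] = [23, 22, 14, 11]
r1 m[φ1→X14] = [16, 22, 17, 15]
r1 m[φ2→X3] = [14, 22, 24, 22]
r1 m[φ2→X9] = [24, 16, 19, 23]
r1 m[φ3→X9] = [5, 9, 9, 2]
r1 m[φ4→X1] = [8, 2, 6, 8]
r1 m[X3→φ0] = [1, 1, 1, 1]
r1 m[X3→φ2] = [1, 1, 1, 1]
r1 m[X1→φ0] = [1, 1, 1, 1]
r1 m[X1→φ1] = [1, 1, 1, 1]
r1 m[X1→φ4] = [1, 1, 1, 1]
r1 m[X9→φ2] = [1, 1, 1, 1]
r1 m[X9→φ3] = [1, 1, 1, 1]
r1 m[X14→φ1] = [1, 1, 1, 1]
r2 m[φ0→X3] = [14, 14, 10, 17]
r2 m[φ0→X1] = [12, 18, 18, 7]
r2 m[φ1→X1] = [23, 22, 14, 11]
r2 m[φ1→X14] = [16, 22, 17, 15]
r2 m[φ2→X3] = [14, 22, 24, 22]
r2 m[φ2→X9] = [24, 16, 19, 23]
r2 m[φ3→X9] = [5, 9, 9, 2]
r2 m[φ4→X1] = [8, 2, 6, 8]
r2 m[X3→φ0] = [14, 22, 24, 22]
r2 m[X3→φ2] = [14, 14, 10, 17]
r2 m[X1→φ0] = [184, 44, 84, 88]
r2 m[X1→φ1] = [96, 36, 108, 56]
r2 m[X1→φ4] = [276, 396, 252, 77]
r2 m[X9→φ2] = [5, 9, 9, 2]
r2 m[X9→φ3] = [24, 16, 19, 23]
r2 m[X14→φ1] = [1, 1, 1, 1]
r3 m[φ0→X3] = [1108, 1800, 964, 1256]
r3 m[φ0→X1] = [252, 344, 390, 132]
r3 m[φ1→X1] = [23, 22, 14, 11]
r3 m[φ1→X14] = [1184, 1504, 1064, 1376]
r3 m[φ2→X3] = [91, 122, 131, 137]
r3 m[φ2→X9] = [309, 239, 255, 315]
r3 m[φ3→X9] = [5, 9, 9, 2]
r3 m[φ4→X1] = [8, 2, 6, 8]
r3 m[X3→φ0] = [14, 22, 24, 22]
r3 m[X3→φ2] = [14, 14, 10, 17]
r3 m[X1→φ0] = [184, 44, 84, 88]
r3 m[X1→φ1] = [96, 36, 108, 56]
r3 m[X1→φ4] = [276, 396, 252, 77]
r3 m[X9→φ2] = [5, 9, 9, 2]
r3 m[X9→φ3] = [24, 16, 19, 23]
r3 m[X14→φ1] = [1, 1, 1, 1]
r4 m[φ0→X3] = [1108, 1800, 964, 1256]
r4 m[φ0→X1] = [252, 344, 390, 132]
r4 m[φ1→X1] = [23, 22, 14, 11]
r4 m[φ1→X14] = [1184, 1504, 1064, 1376]
r4 m[φ2→X3] = [91, 122, 131, 137]
r4 m[φ2→X9] = [309, 239, 255, 315]
r4 m[φ3→X9] = [5, 9, 9, 2]
r4 m[φ4→X1] = [8, 2, 6, 8]
r4 m[X3→φ0] = [91, 122, 131, 137]
r4 m[X3→φ2] = [1108, 1800, 964, 1256]
r4 m[X1→φ0] = [184, 44, 84, 88]
r4 m[X1→φ1] = [2016, 688, 2340, 1056]
r4 m[X1→φ4] = [5796, 7568, 5460, 1452]
r4 m[X9→φ2] = [5, 9, 9, 2]
r4 m[X9→φ3] = [309, 239, 255, 315]
r4 m[X14→φ1] = [1, 1, 1, 1]
r5 m[φ0→X3] = [1108, 1800, 964, 1256]
r5 m[φ0→X1] = [1435, 2102, 2284, 800]
r5 m[φ1→X1] = [23, 22, 14, 11]
r5 m[φ1→X14] = [24624, 30356, 21684, 29216]
r5 m[φ2→X3] = [91, 122, 131, 137]
r5 m[φ2→X9] = [29200, 20012, 25620, 31048]
r5 m[φ3→X9] = [5, 9, 9, 2]
r5 m[φ4→X1] = [8, 2, 6, 8]
r5 m[X3→φ0] = [91, 122, 131, 137]
r5 m[X3→φ2] = [1108, 1800, 964, 1256]
r5 m[X1→φ0] = [184, 44, 84, 88]
r5 m[X1→φ1] = [2016, 688, 2340, 1056]
r5 m[X1→φ4] = [5796, 7568, 5460, 1452]
r5 m[X9→φ2] = [5, 9, 9, 2]
r5 m[X9→φ3] = [309, 239, 255, 315]
r5 m[X14→φ1] = [1, 1, 1, 1]
r6 m[φ0→X3] = [1108, 1800, 964, 1256]
r6 m[φ0→X1] = [1435, 2102, 2284, 800]
r6 m[φ1→X1] = [23, 22, 14, 11]
r6 m[φ1→X14] = [24624, 30356, 21684, 29216]
r6 m[φ2→X3] = [91, 122, 131, 137]
r6 m[φ2→X9] = [29200, 20012, 25620, 31048]
r6 m[φ3→X9] = [5, 9, 9, 2]
r6 m[φ4→X1] = [8, 2, 6, 8]
r6 m[X3→φ0] = [91, 122, 131, 137]
r6 m[X3→φ2] = [1108, 1800, 964, 1256]
r6 m[X1→φ0] = [184, 44, 84, 88]
r6 m[X1→φ1] = [11480, 4204, 13704, 6400]
r6 m[X1→φ4] = [33005, 46244, 31976, 8800]
r6 m[X9→φ2] = [5, 9, 9, 2]
r6 m[X9→φ3] = [29200, 20012, 25620, 31048]
r6 m[X14→φ1] = [1, 1, 1, 1]
r7 m[φ0→X3] = [1108, 1800, 964, 1256]
r7 m[φ0→X1] = [1435, 2102, 2284, 800]
r7 m[φ1→X1] = [23, 22, 14, 11]
r7 m[φ1→X14] = [143840, 177764, 126820, 170360]
r7 m[φ2→X3] = [91, 122, 131, 137]
r7 m[φ2→X9] = [29200, 20012, 25620, 31048]
r7 m[φ3→X9] = [5, 9, 9, 2]
r7 m[φ4→X1] = [8, 2, 6, 8]
r7 m[X3→φ0] = [91, 122, 131, 137]
r7 m[X3→φ2] = [1108, 1800, 964, 1256]
r7 m[X1→φ0] = [184, 44, 84, 88]
r7 m[X1→φ1] = [11480, 4204, 13704, 6400]
r7 m[X1→φ4] = [33005, 46244, 31976, 8800]
r7 m[X9→φ2] = [5, 9, 9, 2]
r7 m[X9→φ3] = [29200, 20012, 25620, 31048]
r7 m[X14→φ1] = [1, 1, 1, 1]
r8 m[φ0→X3] = [1108, 1800, 964, 1256]
r8 m[φ0→X1] = [1435, 2102, 2284, 800]
r8 m[φ1→X1] = [23, 22, 14, 11]
r8 m[φ1→X14] = [143840, 177764, 126820, 170360]
r8 m[φ2→X3] = [91, 122, 131, 137]
r8 m[φ2→X9] = [29200, 20012, 25620, 31048]
r8 m[φ3→X9] = [5, 9, 9, 2]
r8 m[φ4→X1] = [8, 2, 6, 8]
r8 m[X3→φ0] = [91, 122, 131, 137]
r8 m[X3→φ2] = [1108, 1800, 964, 1256]
r8 m[X1→φ0] = [184, 44, 84, 88]
r8 m[X1→φ1] = [11480, 4204, 13704, 6400]
r8 m[X1→φ4] = [33005, 46244, 31976, 8800]
r8 m[X9→φ2] = [5, 9, 9, 2]
r8 m[X9→φ3] = [29200, 20012, 25620, 31048]
r8 m[X14→φ1] = [1, 1, 1, 1]
fixed point reached at round 8
b[X3] = ⊗ incoming = [100828, 219600, 126284, 172072]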